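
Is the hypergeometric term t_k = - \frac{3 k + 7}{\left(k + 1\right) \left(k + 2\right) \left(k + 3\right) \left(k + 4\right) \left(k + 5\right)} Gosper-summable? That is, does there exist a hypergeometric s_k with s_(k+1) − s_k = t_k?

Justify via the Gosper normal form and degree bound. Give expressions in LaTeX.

Yes. s_k = \frac{k \left(- k^{2} - 8 k - 19\right)}{12 \left(k^{3} + 8 k^{2} + 19 k + 12\right)}.

r(k) = (k + 1)*(3*k + 10)/((k + 6)*(3*k + 7)) after simplifying.
Gosper form: A/B · C(k+1)/C(k) with A=k + 1, B=k + 6, C=k + 7/3.
f must satisfy (k + 1)·f(k+1) − (k + 5)·f(k) = k + 7/3.
deg f ≤ 4 (via 1,1,1).
Solving with deg f ≤ 4: f(k) = k*(k + 2)*(k**2 + 8*k + 19)/36.
Get s_k = R·t_k = k*(-k**2 - 8*k - 19)/(12*(k**3 + 8*k**2 + 19*k + 12)) with R(k) = B(k−1)f(k)/C(k) = k*(k + 2)*(k + 5)*(k**2 + 8*k + 19)/(12*(3*k + 7)).
s_(k+1) − s_k = (-3*k - 7)/(k**5 + 15*k**4 + 85*k**3 + 225*k**2 + 274*k + 120) = t_k.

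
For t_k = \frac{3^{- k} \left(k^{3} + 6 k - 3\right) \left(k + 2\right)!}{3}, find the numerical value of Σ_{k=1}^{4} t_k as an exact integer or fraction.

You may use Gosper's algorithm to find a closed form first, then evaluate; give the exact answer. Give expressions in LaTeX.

Σ = 8960/27

The ratio is (k + 3)*(6*k + (k + 1)**3 + 3)/(3*(k**3 + 6*k - 3)).
Gosper form: A/B · C(k+1)/C(k) with A=k/3 + 1, B=1, C=k**3 + 6*k - 3.
Solve (k/3 + 1)·f(k+1) − (1)·f(k) = k**3 + 6*k - 3.
Bound: deg f ≤ 2.
Solving with deg f ≤ 2: f(k) = 3*(k - 1)**2.
Get s_k = R·t_k = (k - 1)**2*factorial(k + 2)/3**k with R(k) = B(k−1)f(k)/C(k) = 3*(k - 1)**2/(k**3 + 6*k - 3).
s_(k+1) − s_k = (k**3 + 6*k - 3)*factorial(k + 2)/(3*3**k) = t_k.
Sum = s_(5) − s_(1); s_(5) = 8960/27, s_(1) = 0 ⇒ 8960/27.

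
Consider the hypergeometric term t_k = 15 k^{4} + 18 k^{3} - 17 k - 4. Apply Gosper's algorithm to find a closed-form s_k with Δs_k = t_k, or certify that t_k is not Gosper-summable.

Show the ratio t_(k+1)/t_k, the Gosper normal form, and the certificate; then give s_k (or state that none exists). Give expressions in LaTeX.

Ratio r(k) = (-17*k + 15*(k + 1)**4 + 18*(k + 1)**3 - 21)/(15*k**4 + 18*k**3 - 17*k - 4).
Take A(k)=1, B(k)=1, C(k)=k**4 + 6*k**3/5 - 17*k/15 - 4/15.
Key eq: (1)·f(k+1) = (1)·f(k) + (k**4 + 6*k**3/5 - 17*k/15 - 4/15).
Bound: deg f ≤ 5.
A polynomial solution: f(k) = k*(3*k**4 - 3*k**3 - 4*k**2 - 4*k + 4)/15.
So s_k = (B(k−1)f/C)·t_k = (k*(3*k**4 - 3*k**3 - 4*k**2 - 4*k + 4)/(15*k**4 + 18*k**3 - 17*k - 4))·t_k = k*(3*k**4 - 3*k**3 - 4*k**2 - 4*k + 4).
s_(k+1) − s_k = 15*k**4 + 18*k**3 - 17*k - 4 = t_k.

s_k = k \left(3 k^{4} - 3 k^{3} - 4 k^{2} - 4 k + 4\right)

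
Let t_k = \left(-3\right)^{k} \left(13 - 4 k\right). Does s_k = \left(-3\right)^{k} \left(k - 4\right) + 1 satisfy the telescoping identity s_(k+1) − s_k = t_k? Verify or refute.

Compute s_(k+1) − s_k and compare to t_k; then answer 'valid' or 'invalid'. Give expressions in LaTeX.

Valid: the claim telescopes to t_k.

s_(k+1) = (-3)**(k + 1)*(k - 3) + 1
s_(k+1) − s_k = (-3)**k*(13 - 4*k)
(s_(k+1) − s_k) − t_k = 0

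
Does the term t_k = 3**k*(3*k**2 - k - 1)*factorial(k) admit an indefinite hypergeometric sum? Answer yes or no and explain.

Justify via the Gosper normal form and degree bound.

Yes. s_k = 3**k*(k - 2)*factorial(k).

t_(k+1)/t_k = 3*(k + 1)*(k - 3*(k + 1)**2 + 2)/(-3*k**2 + k + 1).
Gosper form: A/B · C(k+1)/C(k) with A=3*k + 3, B=1, C=k**2 - k/3 - 1/3.
Key eq: (3*k + 3)·f(k+1) = (1)·f(k) + (k**2 - k/3 - 1/3).
deg f ≤ 1 (via 1,0,2).
Match coefficients ⇒ f(k) = (k - 2)/3.
Certificate R = B(k−1)f/C = (k - 2)/(3*k**2 - k - 1) gives s_k = 3**k*(k - 2)*factorial(k).
Δs = 3**k*(3*k**2 - k - 1)*factorial(k), as required.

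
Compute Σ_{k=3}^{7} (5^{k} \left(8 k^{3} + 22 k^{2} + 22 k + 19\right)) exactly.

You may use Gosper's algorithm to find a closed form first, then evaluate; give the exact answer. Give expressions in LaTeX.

Step 1: r(k) = 5*(8*k**3 + 46*k**2 + 90*k + 71)/(8*k**3 + 22*k**2 + 22*k + 19).
So A=5 and B=1, with C=k**3 + 11*k**2/4 + 11*k/4 + 19/8.
Solve (5)·f(k+1) − (1)·f(k) = k**3 + 11*k**2/4 + 11*k/4 + 19/8.
Bound: deg f ≤ 3.
A polynomial solution: f(k) = (2*k**3 - 2*k**2 + 3*k + 1)/8.
So s_k = (B(k−1)f/C)·t_k = ((2*k**3 - 2*k**2 + 3*k + 1)/(8*k**3 + 22*k**2 + 22*k + 19))·t_k = 5**k*(2*k**3 - 2*k**2 + 3*k + 1).
Check: Δs_k = 5**k*(8*k**3 + 22*k**2 + 22*k + 19). ✓
Sum = s_(8) − s_(3); s_(8) = 359765625, s_(3) = 5750 ⇒ 359759875.

Σ = 359759875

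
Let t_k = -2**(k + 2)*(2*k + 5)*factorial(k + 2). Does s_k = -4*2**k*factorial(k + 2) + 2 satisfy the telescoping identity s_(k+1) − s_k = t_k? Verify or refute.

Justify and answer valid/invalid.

valid; difference matches t_k

s_(k+1) = -4*2**(k + 1)*factorial(k + 3) + 2
s_(k+1) − s_k = -2**(k + 2)*(2*k + 5)*factorial(k + 2)
(s_(k+1) − s_k) − t_k = 0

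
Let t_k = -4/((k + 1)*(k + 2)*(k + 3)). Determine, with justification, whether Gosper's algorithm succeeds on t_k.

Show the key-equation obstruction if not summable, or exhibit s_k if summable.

r(k) = (k + 1)/(k + 4) after simplifying.
Normal form (A,B,C) = (k + 1, k + 4, 1).
Solve (k + 1)·f(k+1) − (k + 3)·f(k) = 1.
deg f ≤ 2 (via 1,1,0).
Solving with deg f ≤ 2: f(k) = k*(k + 3)/4.
R(k) = B(k−1)·f(k)/C(k) = k*(k + 3)**2/4; s_k = R·t_k = k*(-k - 3)/((k + 1)*(k + 2)).
Check: Δs_k = -4/(k**3 + 6*k**2 + 11*k + 6). ✓

Yes. s_k = k*(-k - 3)/((k + 1)*(k + 2)).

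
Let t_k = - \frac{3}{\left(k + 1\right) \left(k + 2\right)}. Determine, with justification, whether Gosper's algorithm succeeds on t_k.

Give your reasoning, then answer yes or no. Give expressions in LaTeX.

Ratio r(k) = (k + 1)/(k + 3).
So A=k + 1 and B=k + 3, with C=1.
Solve (k + 1)·f(k+1) − (k + 2)·f(k) = 1.
Bound: deg f ≤ 1.
Match coefficients ⇒ f(k) = k.
Get s_k = R·t_k = -3*k/(k + 1) with R(k) = B(k−1)f(k)/C(k) = k*(k + 2).
Check: Δs_k = -3/(k**2 + 3*k + 2). ✓

Yes. s_k = - \frac{3 k}{k + 1}.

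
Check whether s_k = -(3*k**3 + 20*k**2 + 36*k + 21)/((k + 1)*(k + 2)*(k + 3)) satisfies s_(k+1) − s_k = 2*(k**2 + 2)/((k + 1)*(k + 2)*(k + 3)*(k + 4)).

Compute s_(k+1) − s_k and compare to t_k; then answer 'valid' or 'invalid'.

Valid: the claim telescopes to t_k.

s_(k+1) = (-36*k - 3*(k + 1)**3 - 20*(k + 1)**2 - 57)/((k + 2)*(k + 3)*(k + 4))
s_(k+1) − s_k = 2*(k**2 + 2)/(k**4 + 10*k**3 + 35*k**2 + 50*k + 24)
(s_(k+1) − s_k) − t_k = 0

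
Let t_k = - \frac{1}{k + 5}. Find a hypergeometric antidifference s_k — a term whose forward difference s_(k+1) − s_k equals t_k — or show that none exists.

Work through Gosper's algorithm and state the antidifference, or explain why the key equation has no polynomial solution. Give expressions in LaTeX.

The ratio is (k + 5)/(k + 6).
Normal form (A,B,C) = (k + 5, k + 6, 1).
Set up (k + 5)·f(k+1) − (k + 5)·f(k) − (1) = 0.
From deg A=1, deg B=1, deg C=0: d=0.
Write f(k) = c0. Then LHS − RHS = -1, requiring -1 = 0: contradictory. No certificate.

none (Gosper's algorithm certifies no s_k)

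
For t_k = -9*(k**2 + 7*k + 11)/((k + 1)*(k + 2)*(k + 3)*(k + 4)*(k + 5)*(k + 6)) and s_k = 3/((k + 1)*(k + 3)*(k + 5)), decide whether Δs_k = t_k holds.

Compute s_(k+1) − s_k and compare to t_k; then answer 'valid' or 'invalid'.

s_(k+1) = 3/((k + 2)*(k + 4)*(k + 6))
s_(k+1) − s_k = 3/((k + 2)*(k + 4)*(k + 6)) - 3/((k + 1)*(k + 3)*(k + 5))
(s_(k+1) − s_k) − t_k = 0

valid (s_(k+1) − s_k reduces to t_k)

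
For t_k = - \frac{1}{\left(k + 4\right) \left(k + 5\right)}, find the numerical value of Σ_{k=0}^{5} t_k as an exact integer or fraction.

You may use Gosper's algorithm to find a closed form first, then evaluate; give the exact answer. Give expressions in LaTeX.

r(k) = (k + 4)/(k + 6) after simplifying.
A = k + 4, B = k + 6, C = 1.
f must satisfy (k + 4)·f(k+1) − (k + 5)·f(k) = 1.
Bound: deg f ≤ 1.
Match coefficients ⇒ f(k) = k/4.
Certificate R = B(k−1)f/C = k*(k + 5)/4 gives s_k = -k/(4*k + 16).
Check: Δs_k = -1/(k**2 + 9*k + 20). ✓
Σ_(k=0)^(5) t_k = s_(6) − s_(0) = -3/20 − (0) = -3/20.

Σ = -3/20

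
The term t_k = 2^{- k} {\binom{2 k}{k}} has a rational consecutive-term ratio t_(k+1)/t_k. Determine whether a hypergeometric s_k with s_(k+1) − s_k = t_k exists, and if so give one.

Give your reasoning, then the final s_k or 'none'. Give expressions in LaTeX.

r(k) = (2*k + 1)/(k + 1) after simplifying.
Take A(k)=2*k + 1, B(k)=k + 1, C(k)=1.
Need (2*k + 1)·f(k+1) − (k)·f(k) = 1.
Bound: deg f ≤ -1.
Negative degree bound (-1): no f exists, t_k not Gosper-summable.

none (Gosper's algorithm certifies no s_k)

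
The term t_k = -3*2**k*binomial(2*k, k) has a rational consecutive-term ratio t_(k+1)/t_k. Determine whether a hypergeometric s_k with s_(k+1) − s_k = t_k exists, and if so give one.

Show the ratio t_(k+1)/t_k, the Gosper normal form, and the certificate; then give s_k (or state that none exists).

no hypergeometric antidifference exists

The ratio is 4*(2*k + 1)/(k + 1).
Gosper form: A/B · C(k+1)/C(k) with A=8*k + 4, B=k + 1, C=1.
f must satisfy (8*k + 4)·f(k+1) − (k)·f(k) = 1.
Bound: deg f ≤ -1.
Negative degree bound (-1): no f exists, t_k not Gosper-summable.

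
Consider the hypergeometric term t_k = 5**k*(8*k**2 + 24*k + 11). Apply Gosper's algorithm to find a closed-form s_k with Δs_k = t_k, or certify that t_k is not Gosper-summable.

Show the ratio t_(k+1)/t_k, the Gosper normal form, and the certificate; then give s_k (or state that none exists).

s_k = 5**k*(2*k**2 + k - 1)

Step 1: r(k) = 5*(8*k**2 + 40*k + 43)/(8*k**2 + 24*k + 11).
A = 5, B = 1, C = k**2 + 3*k + 11/8.
Solve (5)·f(k+1) − (1)·f(k) = k**2 + 3*k + 11/8.
Degrees (0,0,2) ⇒ d ≤ 2.
A polynomial solution: f(k) = (k + 1)*(2*k - 1)/8.
So s_k = (B(k−1)f/C)·t_k = ((k + 1)*(2*k - 1)/(8*k**2 + 24*k + 11))·t_k = 5**k*(2*k**2 + k - 1).
Check: Δs_k = 5**k*(8*k**2 + 24*k + 11). ✓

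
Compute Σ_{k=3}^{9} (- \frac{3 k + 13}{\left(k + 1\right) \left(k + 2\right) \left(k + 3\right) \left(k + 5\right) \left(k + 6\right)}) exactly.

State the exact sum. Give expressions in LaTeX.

Σ = -91/15840

r(k) = (k + 1)*(k + 5)*(3*k + 16)/((k + 4)*(k + 7)*(3*k + 13)) after simplifying.
Normal form (A,B,C) = (k + 1, k + 7, k**2 + 25*k/3 + 52/3).
Need (k + 1)·f(k+1) − (k + 6)·f(k) = k**2 + 25*k/3 + 52/3.
Degrees (1,1,2) ⇒ d ≤ 5.
A polynomial solution: f(k) = k*(k + 3)*(k + 4)*(k**2 + 8*k + 17)/30.
R(k) = B(k−1)·f(k)/C(k) = k*(k + 3)*(k + 6)*(k**2 + 8*k + 17)/(10*(3*k + 13)); s_k = R·t_k = k*(-k**2 - 8*k - 17)/(10*(k**3 + 8*k**2 + 17*k + 10)).
Verify: (-3*k - 13)/(k**5 + 17*k**4 + 107*k**3 + 307*k**2 + 396*k + 180) matches t_k.
Sum = s_(10) − s_(3); s_(10) = -197/1980, s_(3) = -3/32 ⇒ -91/15840.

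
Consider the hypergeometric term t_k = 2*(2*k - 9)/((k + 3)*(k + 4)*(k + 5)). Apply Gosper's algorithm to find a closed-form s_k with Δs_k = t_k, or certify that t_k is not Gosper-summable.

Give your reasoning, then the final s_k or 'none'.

The ratio is (k + 3)*(2*k - 7)/((k + 6)*(2*k - 9)).
Factor: A=k + 3; B=k + 6; C=k - 9/2.
Need (k + 3)·f(k+1) − (k + 5)·f(k) = k - 9/2.
deg f ≤ 2 (via 1,1,1).
Match coefficients ⇒ f(k) = -k*(k + 23)/16.
Get s_k = R·t_k = k*(-k - 23)/(4*(k + 3)*(k + 4)) with R(k) = B(k−1)f(k)/C(k) = -k*(k + 5)*(k + 23)/(8*(2*k - 9)).
Check: Δs_k = 2*(2*k - 9)/(k**3 + 12*k**2 + 47*k + 60). ✓

s_k = k*(-k - 23)/(4*(k + 3)*(k + 4))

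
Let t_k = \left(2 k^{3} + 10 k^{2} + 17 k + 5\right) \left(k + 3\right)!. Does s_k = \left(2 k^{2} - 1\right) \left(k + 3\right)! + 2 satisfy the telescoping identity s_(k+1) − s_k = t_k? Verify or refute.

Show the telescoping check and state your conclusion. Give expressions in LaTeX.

valid (s_(k+1) − s_k reduces to t_k)

s_(k+1) = (2*(k + 1)**2 - 1)*factorial(k + 4) + 2
s_(k+1) − s_k = (2*k**3 + 10*k**2 + 17*k + 5)*factorial(k + 3)
(s_(k+1) − s_k) − t_k = 0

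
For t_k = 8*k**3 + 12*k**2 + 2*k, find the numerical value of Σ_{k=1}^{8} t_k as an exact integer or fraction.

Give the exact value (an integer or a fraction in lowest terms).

Σ = 12888

r(k) = (4*k**3 + 18*k**2 + 25*k + 11)/(k*(4*k**2 + 6*k + 1)) after simplifying.
A = 1, B = 1, C = k**3 + 3*k**2/2 + k/4.
f must satisfy (1)·f(k+1) − (1)·f(k) = k**3 + 3*k**2/2 + k/4.
deg f ≤ 4 (via 0,0,3).
Coefficient equations give f(k) = k*(k - 1)*(2*k**2 + 2*k - 1)/8.
R(k) = B(k−1)·f(k)/C(k) = (k - 1)*(2*k**2 + 2*k - 1)/(2*(4*k**2 + 6*k + 1)); s_k = R·t_k = k*(2*k**3 - 3*k + 1).
Check: Δs_k = 2*k*(4*k**2 + 6*k + 1). ✓
Telescoping: Σ = s_(9) − s_(1) = 12888 − (0) = 12888.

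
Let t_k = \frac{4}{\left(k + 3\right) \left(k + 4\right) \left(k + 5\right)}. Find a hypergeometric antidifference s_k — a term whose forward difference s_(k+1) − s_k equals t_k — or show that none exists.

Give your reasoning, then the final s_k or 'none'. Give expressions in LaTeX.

r(k) = (k + 3)/(k + 6) after simplifying.
So A=k + 3 and B=k + 6, with C=1.
Need (k + 3)·f(k+1) − (k + 5)·f(k) = 1.
Bound: deg f ≤ 2.
Match coefficients ⇒ f(k) = k*(k + 7)/24.
Get s_k = R·t_k = k*(k + 7)/(6*(k + 3)*(k + 4)) with R(k) = B(k−1)f(k)/C(k) = k*(k + 5)*(k + 7)/24.
s_(k+1) − s_k = 4/(k**3 + 12*k**2 + 47*k + 60) = t_k.

s_k = \frac{k \left(k + 7\right)}{6 \left(k + 3\right) \left(k + 4\right)}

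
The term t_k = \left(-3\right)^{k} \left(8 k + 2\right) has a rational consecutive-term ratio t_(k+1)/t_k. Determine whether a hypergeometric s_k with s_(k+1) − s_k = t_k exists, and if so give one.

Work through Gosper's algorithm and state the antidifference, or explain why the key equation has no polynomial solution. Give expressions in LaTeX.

s_k = \left(-3\right)^{k} \left(1 - 2 k\right)

The ratio is 3*(-4*k - 5)/(4*k + 1).
Normal form (A,B,C) = (-3, 1, k + 1/4).
f must satisfy (-3)·f(k+1) − (1)·f(k) = k + 1/4.
From deg A=0, deg B=0, deg C=1: d=1.
Solving with deg f ≤ 1: f(k) = -(2*k - 1)/8.
Certificate R = B(k−1)f/C = -(2*k - 1)/(2*(4*k + 1)) gives s_k = (-3)**k*(1 - 2*k).
Verify: (-3)**k*(8*k + 2) matches t_k.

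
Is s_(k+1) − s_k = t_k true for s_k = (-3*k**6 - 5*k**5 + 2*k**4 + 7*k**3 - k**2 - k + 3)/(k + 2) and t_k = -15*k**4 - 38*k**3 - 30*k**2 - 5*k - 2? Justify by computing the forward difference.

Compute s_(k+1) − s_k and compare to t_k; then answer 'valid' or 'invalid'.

s_(k+1) = (-3*k**6 - 23*k**5 - 68*k**4 - 95*k**3 - 63*k**2 - 17*k + 2)/(k + 3)
s_(k+1) − s_k = (-15*k**6 - 101*k**5 - 244*k**4 - 273*k**3 - 139*k**2 - 32*k - 5)/(k**2 + 5*k + 6)
(s_(k+1) − s_k) − t_k = (12*k**5 + 66*k**4 + 110*k**3 + 68*k**2 + 8*k + 7)/(k**2 + 5*k + 6)

Invalid: residual (12*k**5 + 66*k**4 + 110*k**3 + 68*k**2 + 8*k + 7)/(k**2 + 5*k + 6) ≠ 0.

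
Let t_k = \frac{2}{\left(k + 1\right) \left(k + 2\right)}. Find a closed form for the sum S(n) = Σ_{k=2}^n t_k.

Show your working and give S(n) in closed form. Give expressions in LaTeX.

Ratio r(k) = (k + 1)/(k + 3).
A = k + 1, B = k + 3, C = 1.
Set up (k + 1)·f(k+1) − (k + 2)·f(k) − (1) = 0.
Bound: deg f ≤ 1.
Coefficient equations give f(k) = k.
So s_k = (B(k−1)f/C)·t_k = (k*(k + 2))·t_k = 2*k/(k + 1).
Verify: 2/(k**2 + 3*k + 2) matches t_k.
Evaluate: s_(n+1) = 2*(n + 1)/(n + 2); subtract s_(2) = 4/3 ⇒ S(n) = 2*(n - 1)/(3*(n + 2)).

S(n) = \frac{2 \left(n - 1\right)}{3 \left(n + 2\right)}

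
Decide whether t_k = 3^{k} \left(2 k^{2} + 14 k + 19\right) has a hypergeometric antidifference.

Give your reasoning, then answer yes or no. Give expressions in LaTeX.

Yes. s_k = 3^{k} \left(k^{2} + 4 k + 2\right).

The ratio is 3*(2*k**2 + 18*k + 35)/(2*k**2 + 14*k + 19).
Gosper form: A/B · C(k+1)/C(k) with A=3, B=1, C=k**2 + 7*k + 19/2.
Key eq: (3)·f(k+1) = (1)·f(k) + (k**2 + 7*k + 19/2).
Bound: deg f ≤ 2.
A polynomial solution: f(k) = (k**2 + 4*k + 2)/2.
Get s_k = R·t_k = 3**k*(k**2 + 4*k + 2) with R(k) = B(k−1)f(k)/C(k) = (k**2 + 4*k + 2)/(2*k**2 + 14*k + 19).
Δs = 3**k*(2*k**2 + 14*k + 19), as required.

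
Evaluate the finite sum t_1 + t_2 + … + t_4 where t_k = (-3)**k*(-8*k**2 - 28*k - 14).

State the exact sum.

t_(k+1)/t_k = 3*(-4*k**2 - 22*k - 25)/(4*k**2 + 14*k + 7).
Gosper form: A/B · C(k+1)/C(k) with A=-3, B=1, C=k**2 + 7*k/2 + 7/4.
Key eq: (-3)·f(k+1) = (1)·f(k) + (k**2 + 7*k/2 + 7/4).
From deg A=0, deg B=0, deg C=2: d=2.
Solve for f: f(k) = -(2*k**2 + 4*k - 1)/8 (degree 2 ≤ 2).
R(k) = B(k−1)·f(k)/C(k) = -(2*k**2 + 4*k - 1)/(2*(4*k**2 + 14*k + 7)); s_k = R·t_k = (-3)**k*(2*k**2 + 4*k - 1).
Δs = (-3)**k*(-8*k**2 - 28*k - 14), as required.
Telescoping: Σ = s_(5) − s_(1) = -16767 − (-15) = -16752.

Σ = -16752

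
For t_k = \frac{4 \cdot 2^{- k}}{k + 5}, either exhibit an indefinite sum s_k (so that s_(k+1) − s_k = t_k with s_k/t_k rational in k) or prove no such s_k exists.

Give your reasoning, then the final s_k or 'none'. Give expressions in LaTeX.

none — t_k is not Gosper-summable

Compute t_(k+1)/t_k: get (k + 5)/(2*(k + 6)).
Take A(k)=k/2 + 5/2, B(k)=k + 6, C(k)=1.
Set up (k/2 + 5/2)·f(k+1) − (k + 5)·f(k) − (1) = 0.
d = -1 from the (1,1,0) case.
deg f ≤ -1 is impossible — no certificate.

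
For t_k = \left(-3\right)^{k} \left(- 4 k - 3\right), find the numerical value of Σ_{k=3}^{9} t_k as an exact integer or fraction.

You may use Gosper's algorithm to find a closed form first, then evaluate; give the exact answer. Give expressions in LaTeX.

t_(k+1)/t_k = 3*(-4*k - 7)/(4*k + 3).
Normal form (A,B,C) = (-3, 1, k + 3/4).
Need (-3)·f(k+1) − (1)·f(k) = k + 3/4.
Bound: deg f ≤ 1.
Coefficient equations give f(k) = -k/4.
Get s_k = R·t_k = (-3)**k*k with R(k) = B(k−1)f(k)/C(k) = -k/(4*k + 3).
Verify: (-3)**k*(-4*k - 3) matches t_k.
Sum = s_(10) − s_(3); s_(10) = 590490, s_(3) = -81 ⇒ 590571.

Σ = 590571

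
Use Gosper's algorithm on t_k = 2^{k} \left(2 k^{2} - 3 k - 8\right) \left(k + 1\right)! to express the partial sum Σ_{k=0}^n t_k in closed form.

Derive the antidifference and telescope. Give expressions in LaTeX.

S(n) = 2 \cdot 2^{n} n^{3} n! - 14 \cdot 2^{n} n n! - 12 \cdot 2^{n} n! + 4

Compute t_(k+1)/t_k: get 2*(2*k**3 + 5*k**2 - 7*k - 18)/(2*k**2 - 3*k - 8).
Gosper form: A/B · C(k+1)/C(k) with A=2*k + 4, B=1, C=k**2 - 3*k/2 - 4.
Key eq: (2*k + 4)·f(k+1) = (1)·f(k) + (k**2 - 3*k/2 - 4).
Degrees (1,0,2) ⇒ d ≤ 1.
Coefficient equations give f(k) = (k - 4)/2.
So s_k = (B(k−1)f/C)·t_k = ((k - 4)/(2*k**2 - 3*k - 8))·t_k = 2**k*(k - 4)*factorial(k + 1).
Check: Δs_k = 2**k*(2*k**2 - 3*k - 8)*factorial(k + 1). ✓
s_(n+1) = 2**(n + 1)*(n - 3)*factorial(n + 2) and s_(0) = -4, so S(n) = 2*2**n*n**3*factorial(n) - 14*2**n*n*factorial(n) - 12*2**n*factorial(n) + 4.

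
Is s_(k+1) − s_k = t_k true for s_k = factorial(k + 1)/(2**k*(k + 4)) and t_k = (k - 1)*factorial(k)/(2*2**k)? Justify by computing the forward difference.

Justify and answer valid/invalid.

Invalid: residual -3*(k**2 + 3*k - 6)*factorial(k)/(2*2**k*(k + 4)*(k + 5)) ≠ 0.

s_(k+1) = factorial(k + 2)/(2*2**k*(k + 5))
s_(k+1) − s_k = (k**2 + 4*k - 2)*factorial(k + 1)/(2*2**k*(k + 4)*(k + 5))
(s_(k+1) − s_k) − t_k = -3*(k**2 + 3*k - 6)*factorial(k)/(2*2**k*(k + 4)*(k + 5))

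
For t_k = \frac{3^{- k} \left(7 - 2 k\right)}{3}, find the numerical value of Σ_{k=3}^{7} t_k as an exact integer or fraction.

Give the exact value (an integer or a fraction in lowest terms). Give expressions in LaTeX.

r(k) = (2*k - 5)/(3*(2*k - 7)) after simplifying.
A = 1/3, B = 1, C = k - 7/2.
Solve (1/3)·f(k+1) − (1)·f(k) = k - 7/2.
From deg A=0, deg B=0, deg C=1: d=1.
Match coefficients ⇒ f(k) = -3*(k - 3)/2.
Then R = B(k−1)f/C = -3*(k - 3)/(2*k - 7), so s_k = R(k)·t_k = (k - 3)/3**k.
Verify: (7 - 2*k)/(3*3**k) matches t_k.
Telescoping: Σ = s_(8) − s_(3) = 5/6561 − (0) = 5/6561.

Σ = 5/6561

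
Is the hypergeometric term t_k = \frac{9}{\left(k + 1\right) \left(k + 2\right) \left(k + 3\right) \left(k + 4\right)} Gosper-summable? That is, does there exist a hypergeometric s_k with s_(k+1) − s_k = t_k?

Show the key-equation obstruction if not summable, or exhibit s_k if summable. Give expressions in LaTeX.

Yes. s_k = \frac{k \left(k^{2} + 6 k + 11\right)}{2 \left(k + 1\right) \left(k + 2\right) \left(k + 3\right)}.

The ratio is (k + 1)/(k + 5).
Gosper form: A/B · C(k+1)/C(k) with A=k + 1, B=k + 5, C=1.
Key eq: (k + 1)·f(k+1) = (k + 4)·f(k) + (1).
deg f ≤ 3 (via 1,1,0).
Match coefficients ⇒ f(k) = k*(k**2 + 6*k + 11)/18.
Then R = B(k−1)f/C = k*(k + 4)*(k**2 + 6*k + 11)/18, so s_k = R(k)·t_k = k*(k**2 + 6*k + 11)/(2*(k + 1)*(k + 2)*(k + 3)).
Verify: 9/(k**4 + 10*k**3 + 35*k**2 + 50*k + 24) matches t_k.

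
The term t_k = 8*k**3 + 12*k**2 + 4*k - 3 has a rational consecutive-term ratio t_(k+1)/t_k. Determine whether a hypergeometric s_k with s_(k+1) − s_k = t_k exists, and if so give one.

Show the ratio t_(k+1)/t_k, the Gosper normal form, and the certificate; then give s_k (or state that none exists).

s_k = k*(2*k**3 - 2*k - 3)

t_(k+1)/t_k = (8*k**3 + 36*k**2 + 52*k + 21)/(8*k**3 + 12*k**2 + 4*k - 3).
Take A(k)=1, B(k)=1, C(k)=k**3 + 3*k**2/2 + k/2 - 3/8.
f must satisfy (1)·f(k+1) − (1)·f(k) = k**3 + 3*k**2/2 + k/2 - 3/8.
d = 4 from the (0,0,3) case.
Match coefficients ⇒ f(k) = k*(2*k**3 - 2*k - 3)/8.
So s_k = (B(k−1)f/C)·t_k = (k*(2*k**3 - 2*k - 3)/(8*k**3 + 12*k**2 + 4*k - 3))·t_k = k*(2*k**3 - 2*k - 3).
Check: Δs_k = 8*k**3 + 12*k**2 + 4*k - 3. ✓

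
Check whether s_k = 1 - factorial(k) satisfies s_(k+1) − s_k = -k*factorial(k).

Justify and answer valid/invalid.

s_(k+1) = -k*factorial(k) - factorial(k) + 1
s_(k+1) − s_k = -k*factorial(k)
(s_(k+1) − s_k) − t_k = 0

valid (s_(k+1) − s_k reduces to t_k)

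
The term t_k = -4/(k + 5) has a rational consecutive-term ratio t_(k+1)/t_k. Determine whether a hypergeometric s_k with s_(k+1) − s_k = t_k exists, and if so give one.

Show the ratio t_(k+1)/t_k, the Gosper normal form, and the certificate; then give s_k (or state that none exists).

none — t_k is not Gosper-summable

r(k) = (k + 5)/(k + 6) after simplifying.
Gosper form: A/B · C(k+1)/C(k) with A=k + 5, B=k + 6, C=1.
Need (k + 5)·f(k+1) − (k + 5)·f(k) = 1.
deg f ≤ 0 (via 1,1,0).
Put f(k) = c0: A·f(k+1) − B(k−1)·f(k) − C = -1; need -1 = 0 — inconsistent ⇒ no f, not summable.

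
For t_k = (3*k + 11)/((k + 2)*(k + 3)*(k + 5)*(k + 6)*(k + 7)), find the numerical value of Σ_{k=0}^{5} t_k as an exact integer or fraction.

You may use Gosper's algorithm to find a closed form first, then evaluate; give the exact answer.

Step 1: r(k) = (k + 2)*(k + 5)*(3*k + 14)/((k + 4)*(k + 8)*(3*k + 11)).
So A=k + 2 and B=k + 8, with C=k**2 + 23*k/3 + 44/3.
f must satisfy (k + 2)·f(k+1) − (k + 7)·f(k) = k**2 + 23*k/3 + 44/3.
Bound: deg f ≤ 5.
Coefficient equations give f(k) = k*(k + 3)*(k + 4)*(k**2 + 13*k + 52)/180.
Certificate R = B(k−1)f/C = k*(k + 3)*(k + 7)*(k**2 + 13*k + 52)/(60*(3*k + 11)) gives s_k = k*(k**2 + 13*k + 52)/(60*(k**3 + 13*k**2 + 52*k + 60)).
s_(k+1) − s_k = (3*k + 11)/(k**5 + 23*k**4 + 203*k**3 + 853*k**2 + 1692*k + 1260) = t_k.
Telescoping: Σ = s_(6) − s_(0) = 83/5280 − (0) = 83/5280.

Σ = 83/5280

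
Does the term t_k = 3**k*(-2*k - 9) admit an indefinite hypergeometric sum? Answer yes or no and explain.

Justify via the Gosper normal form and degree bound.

r(k) = 3*(2*k + 11)/(2*k + 9) after simplifying.
Gosper form: A/B · C(k+1)/C(k) with A=3, B=1, C=k + 9/2.
f must satisfy (3)·f(k+1) − (1)·f(k) = k + 9/2.
deg f ≤ 1 (via 0,0,1).
Solving with deg f ≤ 1: f(k) = (k + 3)/2.
Certificate R = B(k−1)f/C = (k + 3)/(2*k + 9) gives s_k = 3**k*(-k - 3).
Δs = 3**k*(-2*k - 9), as required.

Yes. s_k = 3**k*(-k - 3).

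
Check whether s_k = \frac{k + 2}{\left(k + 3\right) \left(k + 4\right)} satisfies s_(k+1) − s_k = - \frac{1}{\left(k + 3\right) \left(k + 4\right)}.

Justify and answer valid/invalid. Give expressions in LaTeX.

Invalid: residual \frac{4}{k^{3} + 12 k^{2} + 47 k + 60} ≠ 0.

s_(k+1) = (k + 3)/((k + 4)*(k + 5))
s_(k+1) − s_k = (-k - 1)/(k**3 + 12*k**2 + 47*k + 60)
(s_(k+1) − s_k) − t_k = 4/(k**3 + 12*k**2 + 47*k + 60)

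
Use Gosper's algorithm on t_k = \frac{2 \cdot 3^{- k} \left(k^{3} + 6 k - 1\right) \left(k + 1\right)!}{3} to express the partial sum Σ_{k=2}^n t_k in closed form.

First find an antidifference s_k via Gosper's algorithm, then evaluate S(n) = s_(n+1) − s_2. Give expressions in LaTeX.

S(n) = \frac{2 \cdot 3^{- n} \left(- 6 \cdot 3^{n} + n^{4} n! + 4 n^{3} n! + 6 n^{2} n! + 5 n n! + 2 n!\right)}{3}

Step 1: r(k) = (k + 2)*(6*k + (k + 1)**3 + 5)/(3*(k**3 + 6*k - 1)).
So A=k/3 + 2/3 and B=1, with C=k**3 + 6*k - 1.
Need (k/3 + 2/3)·f(k+1) − (1)·f(k) = k**3 + 6*k - 1.
d = 2 from the (1,0,3) case.
Coefficient equations give f(k) = 3*(k**2 - k + 1).
R(k) = B(k−1)·f(k)/C(k) = 3*(k**2 - k + 1)/(k**3 + 6*k - 1); s_k = R·t_k = 2*(k**2 - k + 1)*factorial(k + 1)/3**k.
Verify: 2*(k**3 + 6*k - 1)*factorial(k + 1)/(3*3**k) matches t_k.
s_(n+1) = 2*3**(-n - 1)*(n**2 + n + 1)*factorial(n + 2) and s_(2) = 4, so S(n) = 2*(-6*3**n + n**4*factorial(n) + 4*n**3*factorial(n) + 6*n**2*factorial(n) + 5*n*factorial(n) + 2*factorial(n))/(3*3**n).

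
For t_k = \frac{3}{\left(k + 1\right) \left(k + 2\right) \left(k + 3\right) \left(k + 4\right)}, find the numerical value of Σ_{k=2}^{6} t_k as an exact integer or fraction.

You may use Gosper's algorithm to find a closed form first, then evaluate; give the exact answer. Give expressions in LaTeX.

The ratio is (k + 1)/(k + 5).
Normal form (A,B,C) = (k + 1, k + 5, 1).
Key eq: (k + 1)·f(k+1) = (k + 4)·f(k) + (1).
From deg A=1, deg B=1, deg C=0: d=3.
A polynomial solution: f(k) = k*(k**2 + 6*k + 11)/18.
Then R = B(k−1)f/C = k*(k + 4)*(k**2 + 6*k + 11)/18, so s_k = R(k)·t_k = k*(k**2 + 6*k + 11)/(6*(k + 1)*(k + 2)*(k + 3)).
Δs = 3/(k**4 + 10*k**3 + 35*k**2 + 50*k + 24), as required.
Telescoping: Σ = s_(7) − s_(2) = 119/720 − (3/20) = 11/720.

Σ = 11/720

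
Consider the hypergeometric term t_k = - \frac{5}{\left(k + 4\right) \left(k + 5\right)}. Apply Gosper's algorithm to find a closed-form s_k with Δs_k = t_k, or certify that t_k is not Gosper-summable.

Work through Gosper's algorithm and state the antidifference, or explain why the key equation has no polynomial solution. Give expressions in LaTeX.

s_k = - \frac{5 k}{4 k + 16}

Step 1: r(k) = (k + 4)/(k + 6).
A = k + 4, B = k + 6, C = 1.
Key eq: (k + 4)·f(k+1) = (k + 5)·f(k) + (1).
deg f ≤ 1 (via 1,1,0).
Match coefficients ⇒ f(k) = k/4.
Certificate R = B(k−1)f/C = k*(k + 5)/4 gives s_k = -5*k/(4*k + 16).
s_(k+1) − s_k = -5/(k**2 + 9*k + 20) = t_k.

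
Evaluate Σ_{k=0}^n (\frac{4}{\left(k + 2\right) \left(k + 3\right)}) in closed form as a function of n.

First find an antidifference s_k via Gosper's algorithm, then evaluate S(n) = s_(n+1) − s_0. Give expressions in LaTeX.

S(n) = \frac{2 \left(n + 1\right)}{n + 3}

Step 1: r(k) = (k + 2)/(k + 4).
Gosper form: A/B · C(k+1)/C(k) with A=k + 2, B=k + 4, C=1.
Need (k + 2)·f(k+1) − (k + 3)·f(k) = 1.
Bound: deg f ≤ 1.
Solve for f: f(k) = k/2 (degree 1 ≤ 1).
Get s_k = R·t_k = 2*k/(k + 2) with R(k) = B(k−1)f(k)/C(k) = k*(k + 3)/2.
s_(k+1) − s_k = 4/(k**2 + 5*k + 6) = t_k.
Σ_(k=0)^n t_k = s_(n+1) − s_(0) = (2*(n + 1)/(n + 3)) − (0), i.e. 2*(n + 1)/(n + 3).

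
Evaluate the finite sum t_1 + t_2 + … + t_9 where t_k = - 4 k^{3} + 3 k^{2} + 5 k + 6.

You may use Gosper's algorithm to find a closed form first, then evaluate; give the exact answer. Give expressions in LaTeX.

The ratio is (4*k**3 + 9*k**2 + k - 10)/(4*k**3 - 3*k**2 - 5*k - 6).
Take A(k)=1, B(k)=1, C(k)=k**3 - 3*k**2/4 - 5*k/4 - 3/2.
Set up (1)·f(k+1) − (1)·f(k) − (k**3 - 3*k**2/4 - 5*k/4 - 3/2) = 0.
Degrees (0,0,3) ⇒ d ≤ 4.
Match coefficients ⇒ f(k) = k*(k**3 - 3*k**2 - 4)/4.
So s_k = (B(k−1)f/C)·t_k = (k*(k**3 - 3*k**2 - 4)/(4*k**3 - 3*k**2 - 5*k - 6))·t_k = k*(-k**3 + 3*k**2 + 4).
Verify: -4*k**3 + 3*k**2 + 5*k + 6 matches t_k.
Sum = s_(10) − s_(1); s_(10) = -6960, s_(1) = 6 ⇒ -6966.

Σ = -6966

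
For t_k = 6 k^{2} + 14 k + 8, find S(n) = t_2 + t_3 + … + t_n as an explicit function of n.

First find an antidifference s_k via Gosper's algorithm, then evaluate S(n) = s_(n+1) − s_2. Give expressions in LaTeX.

Ratio r(k) = (3*k**2 + 13*k + 14)/(3*k**2 + 7*k + 4).
So A=1 and B=1, with C=k**2 + 7*k/3 + 4/3.
Need (1)·f(k+1) − (1)·f(k) = k**2 + 7*k/3 + 4/3.
d = 3 from the (0,0,2) case.
Match coefficients ⇒ f(k) = k*(k + 1)**2/3.
Certificate R = B(k−1)f/C = k*(k + 1)/(3*k + 4) gives s_k = 2*k*(k**2 + 2*k + 1).
s_(k+1) − s_k = 6*k**2 + 14*k + 8 = t_k.
s_(n+1) = 2*n**3 + 10*n**2 + 16*n + 8 and s_(2) = 36, so S(n) = 2*n**3 + 10*n**2 + 16*n - 28.

S(n) = 2 n^{3} + 10 n^{2} + 16 n - 28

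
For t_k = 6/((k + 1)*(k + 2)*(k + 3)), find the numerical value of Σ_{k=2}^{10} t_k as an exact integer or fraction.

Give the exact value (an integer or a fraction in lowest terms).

r(k) = (k + 1)/(k + 4) after simplifying.
Take A(k)=k + 1, B(k)=k + 4, C(k)=1.
Solve (k + 1)·f(k+1) − (k + 3)·f(k) = 1.
Bound: deg f ≤ 2.
Solving with deg f ≤ 2: f(k) = k*(k + 3)/4.
So s_k = (B(k−1)f/C)·t_k = (k*(k + 3)**2/4)·t_k = 3*k*(k + 3)/(2*(k + 1)*(k + 2)).
Verify: 6/(k**3 + 6*k**2 + 11*k + 6) matches t_k.
Sum = s_(11) − s_(2); s_(11) = 77/52, s_(2) = 5/4 ⇒ 3/13.

Σ = 3/13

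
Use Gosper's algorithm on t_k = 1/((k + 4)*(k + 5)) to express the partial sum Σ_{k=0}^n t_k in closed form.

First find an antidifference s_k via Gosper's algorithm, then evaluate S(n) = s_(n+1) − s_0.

S(n) = (n + 1)/(4*(n + 5))

Ratio r(k) = (k + 4)/(k + 6).
Gosper form: A/B · C(k+1)/C(k) with A=k + 4, B=k + 6, C=1.
Solve (k + 4)·f(k+1) − (k + 5)·f(k) = 1.
From deg A=1, deg B=1, deg C=0: d=1.
Solving with deg f ≤ 1: f(k) = k/4.
Certificate R = B(k−1)f/C = k*(k + 5)/4 gives s_k = k/(4*(k + 4)).
Verify: 1/(k**2 + 9*k + 20) matches t_k.
Telescope: S(n) = s_(n+1) − s_(0) = (n + 1)/(4*(n + 5)) − (0) = (n + 1)/(4*(n + 5)).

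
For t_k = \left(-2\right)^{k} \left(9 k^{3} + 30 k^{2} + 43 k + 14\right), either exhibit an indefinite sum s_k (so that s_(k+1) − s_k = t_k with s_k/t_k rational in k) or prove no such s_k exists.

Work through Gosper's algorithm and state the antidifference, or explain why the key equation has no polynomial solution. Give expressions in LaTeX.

t_(k+1)/t_k = 2*(-9*k**3 - 57*k**2 - 130*k - 96)/(9*k**3 + 30*k**2 + 43*k + 14).
A = -2, B = 1, C = k**3 + 10*k**2/3 + 43*k/9 + 14/9.
Solve (-2)·f(k+1) − (1)·f(k) = k**3 + 10*k**2/3 + 43*k/9 + 14/9.
Degrees (0,0,3) ⇒ d ≤ 3.
Coefficient equations give f(k) = -(3*k**3 + 4*k**2 + 3*k - 2)/9.
So s_k = (B(k−1)f/C)·t_k = (-(3*k**3 + 4*k**2 + 3*k - 2)/(9*k**3 + 30*k**2 + 43*k + 14))·t_k = (-2)**k*(-3*k**3 - 4*k**2 - 3*k + 2).
Check: Δs_k = (-2)**k*(9*k**3 + 30*k**2 + 43*k + 14). ✓

s_k = \left(-2\right)^{k} \left(- 3 k^{3} - 4 k^{2} - 3 k + 2\right)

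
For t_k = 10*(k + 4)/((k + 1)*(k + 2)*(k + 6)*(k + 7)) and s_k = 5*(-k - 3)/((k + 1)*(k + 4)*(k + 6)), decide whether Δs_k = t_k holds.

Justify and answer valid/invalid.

Invalid: residual 5*(-3*k**2 - 25*k - 46)/(k**6 + 25*k**5 + 247*k**4 + 1219*k**3 + 3112*k**2 + 3796*k + 1680) ≠ 0.

s_(k+1) = 5*(-k - 4)/((k + 2)*(k + 5)*(k + 7))
s_(k+1) − s_k = 5*(2*k**3 + 23*k**2 + 87*k + 114)/(k**6 + 25*k**5 + 247*k**4 + 1219*k**3 + 3112*k**2 + 3796*k + 1680)
(s_(k+1) − s_k) − t_k = 5*(-3*k**2 - 25*k - 46)/(k**6 + 25*k**5 + 247*k**4 + 1219*k**3 + 3112*k**2 + 3796*k + 1680)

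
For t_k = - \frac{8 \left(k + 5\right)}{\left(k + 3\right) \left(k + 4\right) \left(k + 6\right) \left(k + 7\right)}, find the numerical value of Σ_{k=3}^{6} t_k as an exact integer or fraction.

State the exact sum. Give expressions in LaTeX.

Σ = -76/1755

Ratio r(k) = (k + 3)*(k + 6)**2/((k + 5)**2*(k + 8)).
A = k + 3, B = k + 8, C = k**2 + 10*k + 25.
Set up (k + 3)·f(k+1) − (k + 7)·f(k) − (k**2 + 10*k + 25) = 0.
Bound: deg f ≤ 4.
Solve for f: f(k) = k*(k + 4)*(k + 5)*(k + 9)/36 (degree 4 ≤ 4).
So s_k = (B(k−1)f/C)·t_k = (k*(k + 4)*(k + 7)*(k + 9)/(36*(k + 5)))·t_k = 2*k*(-k - 9)/(9*(k**2 + 9*k + 18)).
Δs = 8*(-k - 5)/(k**4 + 20*k**3 + 145*k**2 + 450*k + 504), as required.
Telescoping: Σ = s_(7) − s_(3) = -112/585 − (-4/27) = -76/1755.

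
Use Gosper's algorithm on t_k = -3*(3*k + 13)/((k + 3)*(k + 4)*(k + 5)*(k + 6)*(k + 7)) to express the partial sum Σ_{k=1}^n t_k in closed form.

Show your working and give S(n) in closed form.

t_(k+1)/t_k = (k + 3)*(3*k + 16)/((k + 8)*(3*k + 13)).
A = k + 3, B = k + 8, C = k + 13/3.
Solve (k + 3)·f(k+1) − (k + 7)·f(k) = k + 13/3.
From deg A=1, deg B=1, deg C=1: d=4.
A polynomial solution: f(k) = k*(k + 4)*(k**2 + 14*k + 63)/270.
R(k) = B(k−1)·f(k)/C(k) = k*(k + 4)*(k + 7)*(k**2 + 14*k + 63)/(90*(3*k + 13)); s_k = R·t_k = k*(-k**2 - 14*k - 63)/(30*(k**3 + 14*k**2 + 63*k + 90)).
s_(k+1) − s_k = 3*(-3*k - 13)/(k**5 + 25*k**4 + 245*k**3 + 1175*k**2 + 2754*k + 2520) = t_k.
s_(n+1) = (-n**3 - 17*n**2 - 94*n - 78)/(30*(n**3 + 17*n**2 + 94*n + 168)) and s_(1) = -13/840, so S(n) = n*(-n**2 - 17*n - 94)/(56*(n**3 + 17*n**2 + 94*n + 168)).

S(n) = n*(-n**2 - 17*n - 94)/(56*(n**3 + 17*n**2 + 94*n + 168))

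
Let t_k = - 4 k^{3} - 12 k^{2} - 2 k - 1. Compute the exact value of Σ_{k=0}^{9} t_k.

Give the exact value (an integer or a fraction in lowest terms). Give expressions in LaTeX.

Σ = -11620

t_(k+1)/t_k = (4*k**3 + 24*k**2 + 38*k + 19)/(4*k**3 + 12*k**2 + 2*k + 1).
Factor: A=1; B=1; C=k**3 + 3*k**2 + k/2 + 1/4.
Set up (1)·f(k+1) − (1)·f(k) − (k**3 + 3*k**2 + k/2 + 1/4) = 0.
Bound: deg f ≤ 4.
Solving with deg f ≤ 4: f(k) = k*(k**3 + 2*k**2 - 4*k + 2)/4.
Then R = B(k−1)f/C = k*(k**3 + 2*k**2 - 4*k + 2)/(4*k**3 + 12*k**2 + 2*k + 1), so s_k = R(k)·t_k = k*(-k**3 - 2*k**2 + 4*k - 2).
Verify: -4*k**3 - 12*k**2 - 2*k - 1 matches t_k.
Telescoping: Σ = s_(10) − s_(0) = -11620 − (0) = -11620.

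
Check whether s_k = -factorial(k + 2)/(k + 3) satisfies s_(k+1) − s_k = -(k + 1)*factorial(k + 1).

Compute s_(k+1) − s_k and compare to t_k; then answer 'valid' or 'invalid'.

s_(k+1) = -factorial(k + 3)/(k + 4)
s_(k+1) − s_k = -(k**2 + 5*k + 5)*factorial(k + 2)/((k + 3)*(k + 4))
(s_(k+1) − s_k) − t_k = (k**2 + 4*k + 2)*factorial(k + 1)/((k + 3)*(k + 4))

Invalid: residual (k**2 + 4*k + 2)*factorial(k + 1)/((k + 3)*(k + 4)) ≠ 0.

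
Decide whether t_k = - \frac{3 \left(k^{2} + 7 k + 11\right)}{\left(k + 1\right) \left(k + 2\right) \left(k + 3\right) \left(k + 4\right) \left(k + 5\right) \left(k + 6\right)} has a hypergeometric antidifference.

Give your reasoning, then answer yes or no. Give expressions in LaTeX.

Yes. s_k = \frac{k \left(- k^{2} - 9 k - 23\right)}{15 \left(k^{3} + 9 k^{2} + 23 k + 15\right)}.

Compute t_(k+1)/t_k: get (k + 1)*(7*k + (k + 1)**2 + 18)/((k + 7)*(k**2 + 7*k + 11)).
So A=k + 1 and B=k + 7, with C=k**2 + 7*k + 11.
Key eq: (k + 1)·f(k+1) = (k + 6)·f(k) + (k**2 + 7*k + 11).
Bound: deg f ≤ 5.
A polynomial solution: f(k) = k*(k + 2)*(k + 4)*(k**2 + 9*k + 23)/45.
Then R = B(k−1)f/C = k*(k + 2)*(k + 4)*(k + 6)*(k**2 + 9*k + 23)/(45*(k**2 + 7*k + 11)), so s_k = R(k)·t_k = k*(-k**2 - 9*k - 23)/(15*(k**3 + 9*k**2 + 23*k + 15)).
Check: Δs_k = 3*(-k**2 - 7*k - 11)/(k**6 + 21*k**5 + 175*k**4 + 735*k**3 + 1624*k**2 + 1764*k + 720). ✓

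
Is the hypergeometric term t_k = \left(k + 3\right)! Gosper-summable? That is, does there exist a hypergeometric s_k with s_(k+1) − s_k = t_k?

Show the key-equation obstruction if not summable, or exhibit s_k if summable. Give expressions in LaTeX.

t_(k+1)/t_k = k + 4.
Factor: A=k + 4; B=1; C=1.
Need (k + 4)·f(k+1) − (1)·f(k) = 1.
Bound: deg f ≤ -1.
Negative degree bound (-1): no f exists, t_k not Gosper-summable.

No. Not Gosper-summable.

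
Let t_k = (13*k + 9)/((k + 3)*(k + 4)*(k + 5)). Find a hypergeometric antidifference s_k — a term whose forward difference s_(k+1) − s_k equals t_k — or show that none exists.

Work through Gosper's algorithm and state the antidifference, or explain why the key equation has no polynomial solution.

Compute t_(k+1)/t_k: get (k + 3)*(13*k + 22)/((k + 6)*(13*k + 9)).
A = k + 3, B = k + 6, C = k + 9/13.
Need (k + 3)·f(k+1) − (k + 5)·f(k) = k + 9/13.
Degrees (1,1,1) ⇒ d ≤ 2.
Coefficient equations give f(k) = k*(2*k + 1)/13.
So s_k = (B(k−1)f/C)·t_k = (k*(k + 5)*(2*k + 1)/(13*k + 9))·t_k = k*(2*k + 1)/((k + 3)*(k + 4)).
Δs = (13*k + 9)/(k**3 + 12*k**2 + 47*k + 60), as required.

s_k = k*(2*k + 1)/((k + 3)*(k + 4))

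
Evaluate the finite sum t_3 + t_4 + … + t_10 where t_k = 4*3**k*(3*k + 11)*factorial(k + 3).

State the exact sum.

Σ = 61773491004747840

Step 1: r(k) = 3*(k + 4)*(3*k + 14)/(3*k + 11).
Normal form (A,B,C) = (3*k + 12, 1, k + 11/3).
Solve (3*k + 12)·f(k+1) − (1)·f(k) = k + 11/3.
d = 0 from the (1,0,1) case.
Solving with deg f ≤ 0: f(k) = 1/3.
Then R = B(k−1)f/C = 1/(3*k + 11), so s_k = R(k)·t_k = 4*3**k*factorial(k + 3).
Check: Δs_k = 4*3**k*(3*k + 11)*factorial(k + 3). ✓
Evaluate s at k=11 and k=3: 61773491004825600 and 77760; difference 61773491004747840.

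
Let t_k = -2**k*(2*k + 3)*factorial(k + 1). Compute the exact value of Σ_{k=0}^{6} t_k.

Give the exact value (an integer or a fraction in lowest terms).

Σ = -5160959

The ratio is 2*(k + 2)*(2*k + 5)/(2*k + 3).
Normal form (A,B,C) = (2*k + 4, 1, k + 3/2).
Key eq: (2*k + 4)·f(k+1) = (1)·f(k) + (k + 3/2).
d = 0 from the (1,0,1) case.
A polynomial solution: f(k) = 1/2.
Get s_k = R·t_k = -2**k*factorial(k + 1) with R(k) = B(k−1)f(k)/C(k) = 1/(2*k + 3).
Verify: -2**k*(2*k + 3)*factorial(k + 1) matches t_k.
Sum = s_(7) − s_(0); s_(7) = -5160960, s_(0) = -1 ⇒ -5160959.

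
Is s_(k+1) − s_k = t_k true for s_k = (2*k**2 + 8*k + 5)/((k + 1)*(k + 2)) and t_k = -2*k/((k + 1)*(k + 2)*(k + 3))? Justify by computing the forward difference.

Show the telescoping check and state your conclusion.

s_(k+1) = (8*k + 2*(k + 1)**2 + 13)/((k + 2)*(k + 3))
s_(k+1) − s_k = -2*k/(k**3 + 6*k**2 + 11*k + 6)
(s_(k+1) − s_k) − t_k = 0

Valid: the claim telescopes to t_k.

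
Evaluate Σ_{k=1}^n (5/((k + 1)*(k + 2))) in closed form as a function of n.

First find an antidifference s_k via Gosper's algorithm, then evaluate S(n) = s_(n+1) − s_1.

The ratio is (k + 1)/(k + 3).
Gosper form: A/B · C(k+1)/C(k) with A=k + 1, B=k + 3, C=1.
f must satisfy (k + 1)·f(k+1) − (k + 2)·f(k) = 1.
Degrees (1,1,0) ⇒ d ≤ 1.
Solve for f: f(k) = k (degree 1 ≤ 1).
Certificate R = B(k−1)f/C = k*(k + 2) gives s_k = 5*k/(k + 1).
Δs = 5/(k**2 + 3*k + 2), as required.
s_(n+1) = 5*(n + 1)/(n + 2) and s_(1) = 5/2, so S(n) = 5*n/(2*(n + 2)).

S(n) = 5*n/(2*(n + 2))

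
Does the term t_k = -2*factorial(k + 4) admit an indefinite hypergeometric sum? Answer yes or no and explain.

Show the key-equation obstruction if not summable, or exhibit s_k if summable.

No; the degree bound rules out any f.

r(k) = k + 5 after simplifying.
Take A(k)=k + 5, B(k)=1, C(k)=1.
f must satisfy (k + 5)·f(k+1) − (1)·f(k) = 1.
deg f ≤ -1 (via 1,0,0).
Negative degree bound (-1): no f exists, t_k not Gosper-summable.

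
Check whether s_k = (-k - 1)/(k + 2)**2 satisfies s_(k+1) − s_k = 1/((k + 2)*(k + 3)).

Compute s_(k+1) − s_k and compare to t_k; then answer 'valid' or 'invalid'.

Invalid: residual (-2*k - 5)/(k**4 + 10*k**3 + 37*k**2 + 60*k + 36) ≠ 0.

s_(k+1) = (-k - 2)/(k + 3)**2
s_(k+1) − s_k = ((k + 1)*(k + 3)**2 - (k + 2)**3)/((k + 2)**2*(k + 3)**2)
(s_(k+1) − s_k) − t_k = (-2*k - 5)/(k**4 + 10*k**3 + 37*k**2 + 60*k + 36)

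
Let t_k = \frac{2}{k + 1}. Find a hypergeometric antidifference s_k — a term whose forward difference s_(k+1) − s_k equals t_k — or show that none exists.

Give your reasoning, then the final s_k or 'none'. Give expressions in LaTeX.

t_(k+1)/t_k = (k + 1)/(k + 2).
Gosper form: A/B · C(k+1)/C(k) with A=k + 1, B=k + 2, C=1.
Solve (k + 1)·f(k+1) − (k + 1)·f(k) = 1.
d = 0 from the (1,1,0) case.
Put f(k) = c0: A·f(k+1) − B(k−1)·f(k) − C = -1; need -1 = 0 — inconsistent ⇒ no f, not summable.

none (Gosper's algorithm certifies no s_k)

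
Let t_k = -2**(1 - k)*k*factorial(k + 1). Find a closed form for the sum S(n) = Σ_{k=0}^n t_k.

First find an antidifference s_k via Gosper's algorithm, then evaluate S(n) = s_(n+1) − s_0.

S(n) = 4 - 2*factorial(n + 2)/2**n

t_(k+1)/t_k = (k + 1)*(k + 2)/(2*k).
Factor: A=k/2 + 1; B=1; C=k.
Need (k/2 + 1)·f(k+1) − (1)·f(k) = k.
From deg A=1, deg B=0, deg C=1: d=0.
Match coefficients ⇒ f(k) = 2.
Get s_k = R·t_k = -2**(2 - k)*factorial(k + 1) with R(k) = B(k−1)f(k)/C(k) = 2/k.
Δs = -2**(1 - k)*k*factorial(k + 1), as required.
Telescope: S(n) = s_(n+1) − s_(0) = -2**(1 - n)*factorial(n + 2) − (-4) = 4 - 2*factorial(n + 2)/2**n.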